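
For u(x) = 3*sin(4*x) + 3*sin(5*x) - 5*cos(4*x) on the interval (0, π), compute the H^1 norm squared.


||u||_{H^1(0,π)}^2 = -1700/3 + 406*π

u'(x) = 20*sin(4*x) + 12*cos(4*x) + 15*cos(5*x).
Expand u² and (u')² and integrate term by term on (0, π), using: for integers n ≥ 1, ∫_0^π sin²(nx) dx = ∫_0^π cos²(nx) dx = π/2; for n ≠ n', ∫_0^π sin(nx)sin(n'x) dx = ∫_0^π cos(nx)cos(n'x) dx = 0; and by product-to-sum, ∫_0^π sin(nx)cos(n'x) dx = ½∫_0^π [sin((n+n')x) + sin((n−n')x)] dx, which is 0 when n+n' is even and 2n/(n²−n'²) when n+n' is odd (it need not vanish on (0, π)).
  u² squared terms: (-5)²·∫cos(4x)² dx = 25·π/2 = 25*π/2;  (3)²·∫sin(4x)² dx = 9·π/2 = 9*π/2;  (3)²·∫sin(5x)² dx = 9·π/2 = 9*π/2.
  u² cross terms: 2·(-5)·(3)·∫cos(4x)·sin(4x) dx = -30·(0) = 0;  2·(-5)·(3)·∫cos(4x)·sin(5x) dx = -30·(10/9) = -100/3;  2·(3)·(3)·∫sin(4x)·sin(5x) dx = 18·(0) = 0.
  So ∫_0^π u² dx = 25*π/2 + 9*π/2 + 9*π/2 + 0 − 100/3 + 0 = -100/3 + 43*π/2.
  (u')² squared terms: (12)²·∫cos(4x)² dx = 144·π/2 = 72*π;  (15)²·∫cos(5x)² dx = 225·π/2 = 225*π/2;  (20)²·∫sin(4x)² dx = 400·π/2 = 200*π.
  (u')² cross terms: 2·(12)·(15)·∫cos(4x)·cos(5x) dx = 360·(0) = 0;  2·(12)·(20)·∫cos(4x)·sin(4x) dx = 480·(0) = 0;  2·(15)·(20)·∫cos(5x)·sin(4x) dx = 600·(-8/9) = -1600/3.
  So ∫_0^π (u')² dx = 72*π + 225*π/2 + 200*π + 0 + 0 − 1600/3 = -1600/3 + 769*π/2.
||u||_{H^1}^2 = (-100/3 + 43*π/2) + (-1600/3 + 769*π/2) = -1700/3 + 406*π.


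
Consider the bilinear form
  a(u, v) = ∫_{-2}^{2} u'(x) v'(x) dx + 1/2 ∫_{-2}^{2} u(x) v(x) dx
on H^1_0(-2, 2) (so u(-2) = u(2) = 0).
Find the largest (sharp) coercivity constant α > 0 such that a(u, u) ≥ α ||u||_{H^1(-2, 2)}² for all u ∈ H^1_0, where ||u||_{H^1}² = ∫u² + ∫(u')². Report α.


α = (8 + π^2)/(π^2 + 16)

Coercivity of a(·,·) on H^1_0(-2, 2) means a(u, u) ≥ α ||u||_{H^1}² for every u ∈ H^1_0.
The interval has length L = 4, and Poincaré/coercivity depend only on L. Here a(u, u) = ∫(u')² + (1/2)·∫u².
Here 0 < c = 1/2 < 1. The condition a(u,u) ≥ α||u||_{H^1}² reads (1−α)∫(u')² ≥ (α−c)∫u². Any admissible α is ≤ 1 (rapidly oscillating u have ∫u²/∫(u')² → 0), and α = 1 would force 0 ≥ (1−c)∫u², impossible since c < 1; so 1−α > 0. By the sharp Poincaré inequality on H^1_0 of an interval of length L, ∫(u')² ≥ (π/L)²∫u² with equality for the first sine mode sin(π(x−x₀)/L) (x₀ the left endpoint), so the inequality holds for all u iff (1−α)(π/L)² ≥ α − c, i.e. α ≤ ((π/L)² + c)/((π/L)² + 1) = (1 + c(L/π)²)/(1 + (L/π)²). With (π/L)² = π^2/16 and c = 1/2, the largest admissible constant is α = ((π/L)² + c)/((π/L)² + 1).
Simplifying, α = (8 + π^2)/(π^2 + 16).


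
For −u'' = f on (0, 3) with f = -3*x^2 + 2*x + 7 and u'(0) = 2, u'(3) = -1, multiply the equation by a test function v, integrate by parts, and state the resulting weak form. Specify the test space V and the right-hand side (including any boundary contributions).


V = H^1(0, 3) (v unrestricted at boundary; u is determined up to an additive constant); weak form: ∫_0^3 u'v' dx = ∫_0^3 (-3*x^2 + 2*x + 7) v dx − v(3) − 2·v(0) for all v ∈ V.

Multiply both sides by a test function v and integrate from 0 to 3:
  ∫_0^3 −u''(x) v(x) dx = ∫_0^3 f(x) v(x) dx.
Integrate the LHS by parts once:
  ∫_0^3 −u'' v dx = −[u'(x) v(x)]_0^3 + ∫_0^3 u'(x) v'(x) dx.
Thus ∫_0^3 u'(x) v'(x) dx = ∫_0^3 f(x) v(x) dx + [u'(x) v(x)]_0^3.
Choose V so that boundary terms are either known or forced to vanish.
u has inhomogeneous Neumann u'(0) = 2, u'(3) = -1. [u' v]_0^3 = (-1)·v(3) − (2)·v(0) = − v(3) − 2·v(0). Take V = H^1(0, 3); boundary term becomes part of RHS.
Weak formulation: find u (satisfying any essential BC) such that ∫_0^3 u'(x) v'(x) dx = ∫_0^3 f v dx − v(3) − 2·v(0) for all v ∈ V (Neumann data are natural BCs: they enter the RHS as boundary terms).
Substituting f(x) = -3*x^2 + 2*x + 7, the right-hand side is ∫_0^3 (-3*x^2 + 2*x + 7) v dx − v(3) − 2·v(0).
Compatibility check (pure Neumann): taking v ≡ 1 ∈ V gives 0 = ∫_0^3 f dx + (-1) − (2), i.e. ∫_0^3 f dx must equal u'(0) − u'(3) = 3. Indeed ∫_0^3 (-3*x^2 + 2*x + 7) dx = 3, so the data are compatible. The solution is then unique only up to an additive constant (fix it e.g. by requiring ∫_0^3 u dx = 0).


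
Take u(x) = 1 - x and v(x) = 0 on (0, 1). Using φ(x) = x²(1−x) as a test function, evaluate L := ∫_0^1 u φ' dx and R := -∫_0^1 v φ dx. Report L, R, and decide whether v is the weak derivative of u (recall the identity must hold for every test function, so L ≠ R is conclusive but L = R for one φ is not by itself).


LHS = 1/12, RHS = 0. No, v is not the weak derivative of u.

u(x) = 1 - x, classical derivative u'(x) = -1.
φ(x) = x²(1−x), so φ'(x) = x*(2 - 3*x).
Note φ(0) = φ(1) = 0, so the boundary term u·φ vanishes.
LHS = ∫_0^1 u(x) φ'(x) dx = ∫_0^1 (3*x^3 - 5*x^2 + 2*x) dx. Term by term:
  ∫_0^1 3*x^3 dx = 3/4;  ∫_0^1 -5*x^2 dx = -5/3;  ∫_0^1 2*x dx = 1.
Sum: 3/4 − 5/3 + 1 = 1/12.
So LHS = 1/12.
∫_0^1 v(x) φ(x) dx = ∫_0^1 (0) dx. Term by term:
  ∫_0^1 0 dx = 0.
So RHS = -∫_0^1 v(x) φ(x) dx = 0.
LHS − RHS = 1/12 ≠ 0, so the identity fails.
(For a valid weak derivative the identity must hold for EVERY test function, in particular this one. The failure shows v is NOT the weak derivative of u.)
Correct weak derivative would be u'(x) = -1.


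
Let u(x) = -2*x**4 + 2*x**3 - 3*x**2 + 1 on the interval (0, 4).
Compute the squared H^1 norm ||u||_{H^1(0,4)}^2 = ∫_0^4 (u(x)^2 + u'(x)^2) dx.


||u||_{H^1}^2 = 59484524/315

The H^1 norm (squared) on an interval (0, L) is
  ||u||_{H^1}^2 = ∫_0^L u(x)^2 dx + ∫_0^L u'(x)^2 dx.
Compute u'(x) = -8*x**3 + 6*x**2 - 6*x.
Then u(x)^2 = 4*x**8 - 8*x**7 + 16*x**6 - 12*x**5 + 5*x**4 + 4*x**3 - 6*x**2 + 1 and u'(x)^2 = 64*x**6 - 96*x**5 + 132*x**4 - 72*x**3 + 36*x**2.
Integrate each monomial from 0 to 4 using ∫_0^4 c·x^n dx = c·4^(n+1)/(n+1):
  ∫_0^4 u(x)^2 dx = ∫_0^4 (4*x^8 - 8*x^7 + 16*x^6 - 12*x^5 + 5*x^4 + 4*x^3 - 6*x^2 + 1) dx. Term by term:
    ∫_0^4 4*x^8 dx = 1048576/9;  ∫_0^4 -8*x^7 dx = -65536;  ∫_0^4 16*x^6 dx = 262144/7;
    ∫_0^4 -12*x^5 dx = -8192;  ∫_0^4 5*x^4 dx = 1024;  ∫_0^4 4*x^3 dx = 256;
    ∫_0^4 -6*x^2 dx = -128;  ∫_0^4 1 dx = 4.
  Sum: 1048576/9 − 65536 + 262144/7 − 8192 + 1024 + 256 − 128 + 4 = 5127292/63.
  ∫_0^4 u'(x)^2 dx = ∫_0^4 (64*x^6 - 96*x^5 + 132*x^4 - 72*x^3 + 36*x^2) dx. Term by term:
    ∫_0^4 64*x^6 dx = 1048576/7;  ∫_0^4 -96*x^5 dx = -65536;  ∫_0^4 132*x^4 dx = 135168/5;
    ∫_0^4 -72*x^3 dx = -4608;  ∫_0^4 36*x^2 dx = 768.
  Sum: 1048576/7 − 65536 + 135168/5 − 4608 + 768 = 3760896/35.
Adding: ||u||_{H^1}^2 = 5127292/63 + 3760896/35 = 59484524/315.


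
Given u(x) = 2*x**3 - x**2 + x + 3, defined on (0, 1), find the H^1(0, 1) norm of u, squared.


||u||_{H^1}^2 = 1349/70

The H^1 norm (squared) on an interval (0, L) is
  ||u||_{H^1}^2 = ∫_0^L u(x)^2 dx + ∫_0^L u'(x)^2 dx.
Compute u'(x) = 6*x**2 - 2*x + 1.
Then u(x)^2 = 4*x**6 - 4*x**5 + 5*x**4 + 10*x**3 - 5*x**2 + 6*x + 9 and u'(x)^2 = 36*x**4 - 24*x**3 + 16*x**2 - 4*x + 1.
Integrate each monomial from 0 to 1 using ∫_0^1 c·x^n dx = c·1^(n+1)/(n+1):
  ∫_0^1 u(x)^2 dx = ∫_0^1 (4*x^6 - 4*x^5 + 5*x^4 + 10*x^3 - 5*x^2 + 6*x + 9) dx. Term by term:
    ∫_0^1 4*x^6 dx = 4/7;  ∫_0^1 -4*x^5 dx = -2/3;  ∫_0^1 5*x^4 dx = 1;
    ∫_0^1 10*x^3 dx = 5/2;  ∫_0^1 -5*x^2 dx = -5/3;  ∫_0^1 6*x dx = 3;
    ∫_0^1 9 dx = 9.
  Sum: 4/7 − 2/3 + 1 + 5/2 − 5/3 + 3 + 9 = 577/42.
  ∫_0^1 u'(x)^2 dx = ∫_0^1 (36*x^4 - 24*x^3 + 16*x^2 - 4*x + 1) dx. Term by term:
    ∫_0^1 36*x^4 dx = 36/5;  ∫_0^1 -24*x^3 dx = -6;  ∫_0^1 16*x^2 dx = 16/3;
    ∫_0^1 -4*x dx = -2;  ∫_0^1 1 dx = 1.
  Sum: 36/5 − 6 + 16/3 − 2 + 1 = 83/15.
Adding: ||u||_{H^1}^2 = 577/42 + 83/15 = 1349/70.


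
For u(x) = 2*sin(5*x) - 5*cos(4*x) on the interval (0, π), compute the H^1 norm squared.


||u||_{H^1(0,π)}^2 = -3400/9 + 529*π/2

u'(x) = 20*sin(4*x) + 10*cos(5*x).
Expand u² and (u')² and integrate term by term on (0, π), using: for integers n ≥ 1, ∫_0^π sin²(nx) dx = ∫_0^π cos²(nx) dx = π/2; for n ≠ n', ∫_0^π sin(nx)sin(n'x) dx = ∫_0^π cos(nx)cos(n'x) dx = 0; and by product-to-sum, ∫_0^π sin(nx)cos(n'x) dx = ½∫_0^π [sin((n+n')x) + sin((n−n')x)] dx, which is 0 when n+n' is even and 2n/(n²−n'²) when n+n' is odd (it need not vanish on (0, π)).
  u² squared terms: (-5)²·∫cos(4x)² dx = 25·π/2 = 25*π/2;  (2)²·∫sin(5x)² dx = 4·π/2 = 2*π.
  u² cross terms: 2·(-5)·(2)·∫cos(4x)·sin(5x) dx = -20·(10/9) = -200/9.
  So ∫_0^π u² dx = 25*π/2 + 2*π − 200/9 = -200/9 + 29*π/2.
  (u')² squared terms: (10)²·∫cos(5x)² dx = 100·π/2 = 50*π;  (20)²·∫sin(4x)² dx = 400·π/2 = 200*π.
  (u')² cross terms: 2·(10)·(20)·∫cos(5x)·sin(4x) dx = 400·(-8/9) = -3200/9.
  So ∫_0^π (u')² dx = 50*π + 200*π − 3200/9 = -3200/9 + 250*π.
||u||_{H^1}^2 = (-200/9 + 29*π/2) + (-3200/9 + 250*π) = -3400/9 + 529*π/2.


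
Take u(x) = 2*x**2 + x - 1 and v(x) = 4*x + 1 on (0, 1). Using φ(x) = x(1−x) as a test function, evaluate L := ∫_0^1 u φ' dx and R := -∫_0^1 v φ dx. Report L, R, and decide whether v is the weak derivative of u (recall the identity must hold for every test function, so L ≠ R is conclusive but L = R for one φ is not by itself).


LHS = -1/2, RHS = -1/2. Yes, v = u' weakly.

u(x) = 2*x**2 + x - 1, classical derivative u'(x) = 4*x + 1.
φ(x) = x(1−x), so φ'(x) = 1 - 2*x.
Note φ(0) = φ(1) = 0, so the boundary term u·φ vanishes.
LHS = ∫_0^1 u(x) φ'(x) dx = ∫_0^1 (-4*x^3 + 3*x - 1) dx. Term by term:
  ∫_0^1 -4*x^3 dx = -1;  ∫_0^1 3*x dx = 3/2;  ∫_0^1 -1 dx = -1.
Sum: -1 + 3/2 − 1 = -1/2.
So LHS = -1/2.
∫_0^1 v(x) φ(x) dx = ∫_0^1 (-4*x^3 + 3*x^2 + x) dx. Term by term:
  ∫_0^1 -4*x^3 dx = -1;  ∫_0^1 3*x^2 dx = 1;  ∫_0^1 x dx = 1/2.
Sum: -1 + 1 + 1/2 = 1/2.
So RHS = -∫_0^1 v(x) φ(x) dx = -1/2.
LHS = RHS, so the identity holds for this test φ.
Moreover u is smooth here and v(x) = u'(x) = 4*x + 1 pointwise, so the identity holds for every test function. Hence v is the weak derivative of u.


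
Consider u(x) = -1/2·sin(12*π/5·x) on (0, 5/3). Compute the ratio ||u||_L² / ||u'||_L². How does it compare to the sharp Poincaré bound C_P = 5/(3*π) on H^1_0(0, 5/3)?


||u||_L² / ||u'||_L² = 5/(12*π) < C_P = 5/(3*π).

u(x) = -1/2·sin(12*π/5·x), so u'(x) = -6*π*cos(12*π*x/5)/5.
Writing u(x) = A·sin(kπx/L) with A = -1/2 and k = 4, use ∫_0^L sin²(kπx/L) dx = L/2 and ∫_0^L cos²(kπx/L) dx = L/2.
u² = 1/4·sin²(12*π/5·x) and (u')² = 36*π^2/25·cos²(12*π/5·x), and each of sin², cos² integrates to L/2 = 5/6 over (0, 5/3).
∫_0^5/3 u² dx = 5/24, so ||u||_L² = sqrt(30)/12.
∫_0^5/3 (u')² dx = 6*π^2/5, so ||u'||_L² = sqrt(30)*π/5.
Ratio ||u||_L² / ||u'||_L² = 5/(12*π).
Sharp Poincaré constant on H^1_0(0, 5/3) is C_P = L/π = 5/(3*π), achieved by sin(3*π/5·x).
This is the k = 4 harmonic; the ratio L/(kπ) is strictly less than C_P = L/π, consistent with the sharp inequality ||u||_L² ≤ C_P ||u'||_L².


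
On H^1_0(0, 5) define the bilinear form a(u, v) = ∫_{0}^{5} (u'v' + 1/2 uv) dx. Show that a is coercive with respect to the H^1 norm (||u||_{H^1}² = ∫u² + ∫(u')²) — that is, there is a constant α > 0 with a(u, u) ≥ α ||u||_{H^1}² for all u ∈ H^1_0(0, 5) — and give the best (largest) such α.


α = (π^2 + 25/2)/(π^2 + 25)

Coercivity of a(·,·) on H^1_0(0, 5) means a(u, u) ≥ α ||u||_{H^1}² for every u ∈ H^1_0.
The interval has length L = 5, and Poincaré/coercivity depend only on L. Here a(u, u) = ∫(u')² + (1/2)·∫u².
Here 0 < c = 1/2 < 1. The condition a(u,u) ≥ α||u||_{H^1}² reads (1−α)∫(u')² ≥ (α−c)∫u². Any admissible α is ≤ 1 (rapidly oscillating u have ∫u²/∫(u')² → 0), and α = 1 would force 0 ≥ (1−c)∫u², impossible since c < 1; so 1−α > 0. By the sharp Poincaré inequality on H^1_0 of an interval of length L, ∫(u')² ≥ (π/L)²∫u² with equality for the first sine mode sin(π(x−x₀)/L) (x₀ the left endpoint), so the inequality holds for all u iff (1−α)(π/L)² ≥ α − c, i.e. α ≤ ((π/L)² + c)/((π/L)² + 1) = (1 + c(L/π)²)/(1 + (L/π)²). With (π/L)² = π^2/25 and c = 1/2, the largest admissible constant is α = ((π/L)² + c)/((π/L)² + 1).
Simplifying, α = (π^2 + 25/2)/(π^2 + 25).


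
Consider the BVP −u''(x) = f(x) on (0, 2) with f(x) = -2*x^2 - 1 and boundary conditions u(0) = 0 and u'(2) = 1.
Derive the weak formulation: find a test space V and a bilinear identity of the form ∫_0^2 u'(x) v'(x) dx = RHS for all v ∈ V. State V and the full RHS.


V = {v ∈ H^1(0, 2) : v(0) = 0} (test functions vanish at x = 0 where u is specified); weak form: ∫_0^2 u'v' dx = ∫_0^2 (-2*x^2 - 1) v dx + v(2) for all v ∈ V.

Multiply both sides by a test function v and integrate from 0 to 2:
  ∫_0^2 −u''(x) v(x) dx = ∫_0^2 f(x) v(x) dx.
Integrate the LHS by parts once:
  ∫_0^2 −u'' v dx = −[u'(x) v(x)]_0^2 + ∫_0^2 u'(x) v'(x) dx.
Thus ∫_0^2 u'(x) v'(x) dx = ∫_0^2 f(x) v(x) dx + [u'(x) v(x)]_0^2.
Choose V so that boundary terms are either known or forced to vanish.
Mixed BC: u(0) = 0 (Dirichlet) and u'(2) = 1 (Neumann). Define V = {v ∈ H^1(0, 2) : v(0) = 0}. Then [u' v]_0^2 = u'(2)·v(2) − u'(0)·0 = v(2).
Weak formulation: find u (satisfying any essential BC) such that ∫_0^2 u'(x) v'(x) dx = ∫_0^2 f v dx + v(2) for all v ∈ V (Dirichlet at 0 absorbed into V; Neumann datum at x = 2 contributes the boundary term).
Substituting f(x) = -2*x^2 - 1, the right-hand side is ∫_0^2 (-2*x^2 - 1) v dx + v(2).


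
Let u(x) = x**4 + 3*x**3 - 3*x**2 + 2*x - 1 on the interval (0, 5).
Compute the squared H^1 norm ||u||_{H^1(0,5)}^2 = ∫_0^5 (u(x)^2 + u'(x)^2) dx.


||u||_{H^1}^2 = 224653475/252

The H^1 norm (squared) on an interval (0, L) is
  ||u||_{H^1}^2 = ∫_0^L u(x)^2 dx + ∫_0^L u'(x)^2 dx.
Compute u'(x) = 4*x**3 + 9*x**2 - 6*x + 2.
Then u(x)^2 = x**8 + 6*x**7 + 3*x**6 - 14*x**5 + 19*x**4 - 18*x**3 + 10*x**2 - 4*x + 1 and u'(x)^2 = 16*x**6 + 72*x**5 + 33*x**4 - 92*x**3 + 72*x**2 - 24*x + 4.
Integrate each monomial from 0 to 5 using ∫_0^5 c·x^n dx = c·5^(n+1)/(n+1):
  ∫_0^5 u(x)^2 dx = ∫_0^5 (x^8 + 6*x^7 + 3*x^6 - 14*x^5 + 19*x^4 - 18*x^3 + 10*x^2 - 4*x + 1) dx. Term by term:
    ∫_0^5 x^8 dx = 1953125/9;  ∫_0^5 6*x^7 dx = 1171875/4;  ∫_0^5 3*x^6 dx = 234375/7;
    ∫_0^5 -14*x^5 dx = -109375/3;  ∫_0^5 19*x^4 dx = 11875;  ∫_0^5 -18*x^3 dx = -5625/2;
    ∫_0^5 10*x^2 dx = 1250/3;  ∫_0^5 -4*x dx = -50;  ∫_0^5 1 dx = 5.
  Sum: 1953125/9 + 1171875/4 + 234375/7 − 109375/3 + 11875 − 5625/2 + 1250/3 − 50 + 5 = 130143035/252.
  ∫_0^5 u'(x)^2 dx = ∫_0^5 (16*x^6 + 72*x^5 + 33*x^4 - 92*x^3 + 72*x^2 - 24*x + 4) dx. Term by term:
    ∫_0^5 16*x^6 dx = 1250000/7;  ∫_0^5 72*x^5 dx = 187500;  ∫_0^5 33*x^4 dx = 20625;
    ∫_0^5 -92*x^3 dx = -14375;  ∫_0^5 72*x^2 dx = 3000;  ∫_0^5 -24*x dx = -300;
    ∫_0^5 4 dx = 20.
  Sum: 1250000/7 + 187500 + 20625 − 14375 + 3000 − 300 + 20 = 2625290/7.
Adding: ||u||_{H^1}^2 = 130143035/252 + 2625290/7 = 224653475/252.


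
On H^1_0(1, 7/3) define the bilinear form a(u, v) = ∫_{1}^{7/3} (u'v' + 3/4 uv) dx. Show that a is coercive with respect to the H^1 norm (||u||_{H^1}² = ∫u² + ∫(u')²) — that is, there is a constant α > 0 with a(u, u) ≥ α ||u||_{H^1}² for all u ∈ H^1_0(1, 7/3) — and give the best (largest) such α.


α = 3*(4 + 3*π^2)/(16 + 9*π^2)

Coercivity of a(·,·) on H^1_0(1, 7/3) means a(u, u) ≥ α ||u||_{H^1}² for every u ∈ H^1_0.
The interval has length L = 4/3, and Poincaré/coercivity depend only on L. Here a(u, u) = ∫(u')² + (3/4)·∫u².
Here 0 < c = 3/4 < 1. The condition a(u,u) ≥ α||u||_{H^1}² reads (1−α)∫(u')² ≥ (α−c)∫u². Any admissible α is ≤ 1 (rapidly oscillating u have ∫u²/∫(u')² → 0), and α = 1 would force 0 ≥ (1−c)∫u², impossible since c < 1; so 1−α > 0. By the sharp Poincaré inequality on H^1_0 of an interval of length L, ∫(u')² ≥ (π/L)²∫u² with equality for the first sine mode sin(π(x−x₀)/L) (x₀ the left endpoint), so the inequality holds for all u iff (1−α)(π/L)² ≥ α − c, i.e. α ≤ ((π/L)² + c)/((π/L)² + 1) = (1 + c(L/π)²)/(1 + (L/π)²). With (π/L)² = 9*π^2/16 and c = 3/4, the largest admissible constant is α = ((π/L)² + c)/((π/L)² + 1).
Simplifying, α = 3*(4 + 3*π^2)/(16 + 9*π^2).


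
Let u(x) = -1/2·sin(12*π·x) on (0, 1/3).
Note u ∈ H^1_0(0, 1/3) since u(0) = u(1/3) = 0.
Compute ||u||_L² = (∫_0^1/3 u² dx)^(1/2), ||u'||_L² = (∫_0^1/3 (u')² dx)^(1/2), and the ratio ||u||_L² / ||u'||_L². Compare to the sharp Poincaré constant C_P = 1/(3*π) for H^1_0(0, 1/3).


||u||_L² / ||u'||_L² = 1/(12*π) < C_P = 1/(3*π).

u(x) = -1/2·sin(12*π·x), so u'(x) = -6*π*cos(12*π*x).
Writing u(x) = A·sin(kπx/L) with A = -1/2 and k = 4, use ∫_0^L sin²(kπx/L) dx = L/2 and ∫_0^L cos²(kπx/L) dx = L/2.
u² = 1/4·sin²(12*π·x) and (u')² = 36*π^2·cos²(12*π·x), and each of sin², cos² integrates to L/2 = 1/6 over (0, 1/3).
∫_0^1/3 u² dx = 1/24, so ||u||_L² = sqrt(6)/12.
∫_0^1/3 (u')² dx = 6*π^2, so ||u'||_L² = sqrt(6)*π.
Ratio ||u||_L² / ||u'||_L² = 1/(12*π).
Sharp Poincaré constant on H^1_0(0, 1/3) is C_P = L/π = 1/(3*π), achieved by sin(3*π·x).
This is the k = 4 harmonic; the ratio L/(kπ) is strictly less than C_P = L/π, consistent with the sharp inequality ||u||_L² ≤ C_P ||u'||_L².


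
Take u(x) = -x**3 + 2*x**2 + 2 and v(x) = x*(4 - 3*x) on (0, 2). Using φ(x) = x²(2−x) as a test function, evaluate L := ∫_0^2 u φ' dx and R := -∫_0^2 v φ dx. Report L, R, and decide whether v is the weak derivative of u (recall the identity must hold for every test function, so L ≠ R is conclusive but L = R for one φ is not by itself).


LHS = 0, RHS = 0. Yes, v = u' weakly.

u(x) = -x**3 + 2*x**2 + 2, classical derivative u'(x) = -3*x**2 + 4*x.
φ(x) = x²(2−x), so φ'(x) = x*(4 - 3*x).
Note φ(0) = φ(2) = 0, so the boundary term u·φ vanishes.
LHS = ∫_0^2 u(x) φ'(x) dx = ∫_0^2 (3*x^5 - 10*x^4 + 8*x^3 - 6*x^2 + 8*x) dx. Term by term:
  ∫_0^2 3*x^5 dx = 32;  ∫_0^2 -10*x^4 dx = -64;  ∫_0^2 8*x^3 dx = 32;
  ∫_0^2 -6*x^2 dx = -16;  ∫_0^2 8*x dx = 16.
Sum: 32 − 64 + 32 − 16 + 16 = 0.
So LHS = 0.
∫_0^2 v(x) φ(x) dx = ∫_0^2 (3*x^5 - 10*x^4 + 8*x^3) dx. Term by term:
  ∫_0^2 3*x^5 dx = 32;  ∫_0^2 -10*x^4 dx = -64;  ∫_0^2 8*x^3 dx = 32.
Sum: 32 − 64 + 32 = 0.
So RHS = -∫_0^2 v(x) φ(x) dx = 0.
LHS = RHS, so the identity holds for this test φ.
Moreover u is smooth here and v(x) = u'(x) = -3*x**2 + 4*x pointwise, so the identity holds for every test function. Hence v is the weak derivative of u.


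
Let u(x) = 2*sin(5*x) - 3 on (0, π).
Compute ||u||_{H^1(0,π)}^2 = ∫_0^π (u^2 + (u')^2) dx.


||u||_{H^1(0,π)}^2 = -24/5 + 61*π

u'(x) = 10*cos(5*x).
Expand u² and (u')² and integrate term by term on (0, π), using: for integers n ≥ 1, ∫_0^π sin²(nx) dx = ∫_0^π cos²(nx) dx = π/2; for n ≠ n', ∫_0^π sin(nx)sin(n'x) dx = ∫_0^π cos(nx)cos(n'x) dx = 0; and by product-to-sum, ∫_0^π sin(nx)cos(n'x) dx = ½∫_0^π [sin((n+n')x) + sin((n−n')x)] dx, which is 0 when n+n' is even and 2n/(n²−n'²) when n+n' is odd (it need not vanish on (0, π)). For the constant mode: ∫_0^π 1 dx = π, ∫_0^π cos(nx) dx = 0, ∫_0^π sin(nx) dx = (1−(−1)^n)/n.
  u² squared terms: (-3)²·∫1 dx = 9·π = 9*π;  (2)²·∫sin(5x)² dx = 4·π/2 = 2*π.
  u² cross terms: 2·(-3)·(2)·∫1·sin(5x) dx = -12·(2/5) = -24/5.
  So ∫_0^π u² dx = 9*π + 2*π − 24/5 = -24/5 + 11*π.
  (u')² squared terms: (10)²·∫cos(5x)² dx = 100·π/2 = 50*π.
  So ∫_0^π (u')² dx = 50*π.
||u||_{H^1}^2 = (-24/5 + 11*π) + (50*π) = -24/5 + 61*π.


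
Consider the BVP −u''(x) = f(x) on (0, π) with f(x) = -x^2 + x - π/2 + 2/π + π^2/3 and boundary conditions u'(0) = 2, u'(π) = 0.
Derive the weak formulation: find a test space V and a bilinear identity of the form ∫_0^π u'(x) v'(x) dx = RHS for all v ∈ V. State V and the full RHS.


V = H^1(0, π) (v unrestricted at boundary; u is determined up to an additive constant); weak form: ∫_0^π u'v' dx = ∫_0^π (-x^2 + x - π/2 + 2/π + π^2/3) v dx − 2·v(0) for all v ∈ V.

Multiply both sides by a test function v and integrate from 0 to π:
  ∫_0^π −u''(x) v(x) dx = ∫_0^π f(x) v(x) dx.
Integrate the LHS by parts once:
  ∫_0^π −u'' v dx = −[u'(x) v(x)]_0^π + ∫_0^π u'(x) v'(x) dx.
Thus ∫_0^π u'(x) v'(x) dx = ∫_0^π f(x) v(x) dx + [u'(x) v(x)]_0^π.
Choose V so that boundary terms are either known or forced to vanish.
u has inhomogeneous Neumann u'(0) = 2, u'(π) = 0. [u' v]_0^π = (0)·v(π) − (2)·v(0) = − 2·v(0). Take V = H^1(0, π); boundary term becomes part of RHS.
Weak formulation: find u (satisfying any essential BC) such that ∫_0^π u'(x) v'(x) dx = ∫_0^π f v dx − 2·v(0) for all v ∈ V (Neumann data are natural BCs: they enter the RHS as boundary terms).
Substituting f(x) = -x^2 + x - π/2 + 2/π + π^2/3, the right-hand side is ∫_0^π (-x^2 + x - π/2 + 2/π + π^2/3) v dx − 2·v(0).
Compatibility check (pure Neumann): taking v ≡ 1 ∈ V gives 0 = ∫_0^π f dx + (0) − (2), i.e. ∫_0^π f dx must equal u'(0) − u'(π) = 2. Indeed ∫_0^π (-x^2 + x - π/2 + 2/π + π^2/3) dx = 2, so the data are compatible. The solution is then unique only up to an additive constant (fix it e.g. by requiring ∫_0^π u dx = 0).


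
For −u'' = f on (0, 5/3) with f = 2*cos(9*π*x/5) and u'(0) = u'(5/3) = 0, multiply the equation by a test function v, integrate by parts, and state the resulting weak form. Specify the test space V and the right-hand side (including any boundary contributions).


V = H^1(0, 5/3) (no boundary constraint on v; u is determined up to an additive constant); weak form: ∫_0^5/3 u'v' dx = ∫_0^5/3 (2*cos(9*π*x/5)) v dx for all v ∈ V.

Multiply both sides by a test function v and integrate from 0 to 5/3:
  ∫_0^5/3 −u''(x) v(x) dx = ∫_0^5/3 f(x) v(x) dx.
Integrate the LHS by parts once:
  ∫_0^5/3 −u'' v dx = −[u'(x) v(x)]_0^5/3 + ∫_0^5/3 u'(x) v'(x) dx.
Thus ∫_0^5/3 u'(x) v'(x) dx = ∫_0^5/3 f(x) v(x) dx + [u'(x) v(x)]_0^5/3.
Choose V so that boundary terms are either known or forced to vanish.
u has homogeneous Neumann: u'(0) = u'(5/3) = 0. So [u' v]_0^5/3 = 0·v(5/3) − 0·v(0) = 0 for any v; take V = H^1(0, 5/3).
Weak formulation: find u (satisfying any essential BC) such that ∫_0^5/3 u'(x) v'(x) dx = ∫_0^5/3 f v dx for all v ∈ V (homogeneous Neumann, so boundary terms vanish).
Substituting f(x) = 2*cos(9*π*x/5), the right-hand side is ∫_0^5/3 (2*cos(9*π*x/5)) v dx.
Compatibility check (pure Neumann): taking v ≡ 1 ∈ V gives 0 = ∫_0^5/3 f dx + (0) − (0), i.e. ∫_0^5/3 f dx must equal u'(0) − u'(5/3) = 0. Indeed ∫_0^5/3 (2*cos(9*π*x/5)) dx = 0, so the data are compatible. The solution is then unique only up to an additive constant (fix it e.g. by requiring ∫_0^5/3 u dx = 0).


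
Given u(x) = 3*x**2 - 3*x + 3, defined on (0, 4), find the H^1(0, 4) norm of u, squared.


||u||_{H^1}^2 = 8376/5

The H^1 norm (squared) on an interval (0, L) is
  ||u||_{H^1}^2 = ∫_0^L u(x)^2 dx + ∫_0^L u'(x)^2 dx.
Compute u'(x) = 6*x - 3.
Then u(x)^2 = 9*x**4 - 18*x**3 + 27*x**2 - 18*x + 9 and u'(x)^2 = 36*x**2 - 36*x + 9.
Integrate each monomial from 0 to 4 using ∫_0^4 c·x^n dx = c·4^(n+1)/(n+1):
  ∫_0^4 u(x)^2 dx = ∫_0^4 (9*x^4 - 18*x^3 + 27*x^2 - 18*x + 9) dx. Term by term:
    ∫_0^4 9*x^4 dx = 9216/5;  ∫_0^4 -18*x^3 dx = -1152;  ∫_0^4 27*x^2 dx = 576;
    ∫_0^4 -18*x dx = -144;  ∫_0^4 9 dx = 36.
  Sum: 9216/5 − 1152 + 576 − 144 + 36 = 5796/5.
  ∫_0^4 u'(x)^2 dx = ∫_0^4 (36*x^2 - 36*x + 9) dx. Term by term:
    ∫_0^4 36*x^2 dx = 768;  ∫_0^4 -36*x dx = -288;  ∫_0^4 9 dx = 36.
  Sum: 768 − 288 + 36 = 516.
Adding: ||u||_{H^1}^2 = 5796/5 + 516 = 8376/5.


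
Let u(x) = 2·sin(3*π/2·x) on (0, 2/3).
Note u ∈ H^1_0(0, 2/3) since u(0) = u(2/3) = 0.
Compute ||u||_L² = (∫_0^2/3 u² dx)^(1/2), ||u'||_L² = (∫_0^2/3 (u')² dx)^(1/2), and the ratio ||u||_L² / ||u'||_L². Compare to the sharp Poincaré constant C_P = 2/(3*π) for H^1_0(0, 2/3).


||u||_L² / ||u'||_L² = 2/(3*π) = C_P.

u(x) = 2·sin(3*π/2·x), so u'(x) = 3*π*cos(3*π*x/2).
Writing u(x) = A·sin(kπx/L) with A = 2 and k = 1, use ∫_0^L sin²(kπx/L) dx = L/2 and ∫_0^L cos²(kπx/L) dx = L/2.
u² = 4·sin²(3*π/2·x) and (u')² = 9*π^2·cos²(3*π/2·x), and each of sin², cos² integrates to L/2 = 1/3 over (0, 2/3).
∫_0^2/3 u² dx = 4/3, so ||u||_L² = 2*sqrt(3)/3.
∫_0^2/3 (u')² dx = 3*π^2, so ||u'||_L² = sqrt(3)*π.
Ratio ||u||_L² / ||u'||_L² = 2/(3*π).
Sharp Poincaré constant on H^1_0(0, 2/3) is C_P = L/π = 2/(3*π), achieved by sin(3*π/2·x).
This is the k = 1 eigenfunction (up to amplitude), so the ratio equals the sharp Poincaré constant exactly.


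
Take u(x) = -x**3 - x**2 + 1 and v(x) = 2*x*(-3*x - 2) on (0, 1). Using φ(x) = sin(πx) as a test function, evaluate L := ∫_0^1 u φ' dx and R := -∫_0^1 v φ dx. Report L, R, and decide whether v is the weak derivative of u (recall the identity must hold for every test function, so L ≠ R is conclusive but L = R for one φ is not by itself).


LHS = -12/π^3 + 5/π, RHS = -24/π^3 + 10/π. No, v is not the weak derivative of u.

u(x) = -x**3 - x**2 + 1, classical derivative u'(x) = -3*x**2 - 2*x.
φ(x) = sin(πx), so φ'(x) = π*cos(π*x).
Note φ(0) = φ(1) = 0, so the boundary term u·φ vanishes.
LHS = ∫_0^1 u(x) φ'(x) dx = ∫_0^1 (-π*x^3*cos(π*x) - π*x^2*cos(π*x) + π*cos(π*x)) dx. Term by term:
  ∫_0^1 π*cos(π*x) dx = 0;  ∫_0^1 -π*x^2*cos(π*x) dx = 2/π;  ∫_0^1 -π*x^3*cos(π*x) dx = -12/π^3 + 3/π.
Sum: 0 + 2/π + -12/π^3 + 3/π = -12/π^3 + 5/π.
So LHS = -12/π^3 + 5/π.
∫_0^1 v(x) φ(x) dx = ∫_0^1 (-6*x^2*sin(π*x) - 4*x*sin(π*x)) dx. Term by term:
  ∫_0^1 -6*x^2*sin(π*x) dx = -6/π + 24/π^3;  ∫_0^1 -4*x*sin(π*x) dx = -4/π.
Sum: -6/π + 24/π^3 − 4/π = -10/π + 24/π^3.
So RHS = -∫_0^1 v(x) φ(x) dx = -24/π^3 + 10/π.
LHS − RHS = -5/π + 12/π^3 ≠ 0, so the identity fails.
(For a valid weak derivative the identity must hold for EVERY test function, in particular this one. The failure shows v is NOT the weak derivative of u.)
Correct weak derivative would be u'(x) = -3*x**2 - 2*x.


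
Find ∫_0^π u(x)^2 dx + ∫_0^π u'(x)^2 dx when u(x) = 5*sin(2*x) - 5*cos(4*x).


||u||_{H^1(0,π)}^2 = 275*π

u'(x) = 20*sin(4*x) + 10*cos(2*x).
Expand u² and (u')² and integrate term by term on (0, π), using: for integers n ≥ 1, ∫_0^π sin²(nx) dx = ∫_0^π cos²(nx) dx = π/2; for n ≠ n', ∫_0^π sin(nx)sin(n'x) dx = ∫_0^π cos(nx)cos(n'x) dx = 0; and by product-to-sum, ∫_0^π sin(nx)cos(n'x) dx = ½∫_0^π [sin((n+n')x) + sin((n−n')x)] dx, which is 0 when n+n' is even and 2n/(n²−n'²) when n+n' is odd (it need not vanish on (0, π)).
  u² squared terms: (-5)²·∫cos(4x)² dx = 25·π/2 = 25*π/2;  (5)²·∫sin(2x)² dx = 25·π/2 = 25*π/2.
  u² cross terms: 2·(-5)·(5)·∫cos(4x)·sin(2x) dx = -50·(0) = 0.
  So ∫_0^π u² dx = 25*π/2 + 25*π/2 + 0 = 25*π.
  (u')² squared terms: (10)²·∫cos(2x)² dx = 100·π/2 = 50*π;  (20)²·∫sin(4x)² dx = 400·π/2 = 200*π.
  (u')² cross terms: 2·(10)·(20)·∫cos(2x)·sin(4x) dx = 400·(0) = 0.
  So ∫_0^π (u')² dx = 50*π + 200*π + 0 = 250*π.
||u||_{H^1}^2 = (25*π) + (250*π) = 275*π.


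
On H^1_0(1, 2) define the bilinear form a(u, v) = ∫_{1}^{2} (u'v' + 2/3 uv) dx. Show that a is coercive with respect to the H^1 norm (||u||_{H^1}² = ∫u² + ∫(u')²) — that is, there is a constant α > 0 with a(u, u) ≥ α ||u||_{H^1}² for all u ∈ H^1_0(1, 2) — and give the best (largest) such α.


α = (2/3 + π^2)/(1 + π^2)

Coercivity of a(·,·) on H^1_0(1, 2) means a(u, u) ≥ α ||u||_{H^1}² for every u ∈ H^1_0.
The interval has length L = 1, and Poincaré/coercivity depend only on L. Here a(u, u) = ∫(u')² + (2/3)·∫u².
Here 0 < c = 2/3 < 1. The condition a(u,u) ≥ α||u||_{H^1}² reads (1−α)∫(u')² ≥ (α−c)∫u². Any admissible α is ≤ 1 (rapidly oscillating u have ∫u²/∫(u')² → 0), and α = 1 would force 0 ≥ (1−c)∫u², impossible since c < 1; so 1−α > 0. By the sharp Poincaré inequality on H^1_0 of an interval of length L, ∫(u')² ≥ (π/L)²∫u² with equality for the first sine mode sin(π(x−x₀)/L) (x₀ the left endpoint), so the inequality holds for all u iff (1−α)(π/L)² ≥ α − c, i.e. α ≤ ((π/L)² + c)/((π/L)² + 1) = (1 + c(L/π)²)/(1 + (L/π)²). With (π/L)² = π^2 and c = 2/3, the largest admissible constant is α = ((π/L)² + c)/((π/L)² + 1).
Simplifying, α = (2/3 + π^2)/(1 + π^2).


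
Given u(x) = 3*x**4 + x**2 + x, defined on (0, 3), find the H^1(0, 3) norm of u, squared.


||u||_{H^1}^2 = 4917513/70

The H^1 norm (squared) on an interval (0, L) is
  ||u||_{H^1}^2 = ∫_0^L u(x)^2 dx + ∫_0^L u'(x)^2 dx.
Compute u'(x) = 12*x**3 + 2*x + 1.
Then u(x)^2 = 9*x**8 + 6*x**6 + 6*x**5 + x**4 + 2*x**3 + x**2 and u'(x)^2 = 144*x**6 + 48*x**4 + 24*x**3 + 4*x**2 + 4*x + 1.
Integrate each monomial from 0 to 3 using ∫_0^3 c·x^n dx = c·3^(n+1)/(n+1):
  ∫_0^3 u(x)^2 dx = ∫_0^3 (9*x^8 + 6*x^6 + 6*x^5 + x^4 + 2*x^3 + x^2) dx. Term by term:
    ∫_0^3 9*x^8 dx = 19683;  ∫_0^3 6*x^6 dx = 13122/7;  ∫_0^3 6*x^5 dx = 729;
    ∫_0^3 x^4 dx = 243/5;  ∫_0^3 2*x^3 dx = 81/2;  ∫_0^3 x^2 dx = 9.
  Sum: 19683 + 13122/7 + 729 + 243/5 + 81/2 + 9 = 1566927/70.
  ∫_0^3 u'(x)^2 dx = ∫_0^3 (144*x^6 + 48*x^4 + 24*x^3 + 4*x^2 + 4*x + 1) dx. Term by term:
    ∫_0^3 144*x^6 dx = 314928/7;  ∫_0^3 48*x^4 dx = 11664/5;  ∫_0^3 24*x^3 dx = 486;
    ∫_0^3 4*x^2 dx = 36;  ∫_0^3 4*x dx = 18;  ∫_0^3 1 dx = 3.
  Sum: 314928/7 + 11664/5 + 486 + 36 + 18 + 3 = 1675293/35.
Adding: ||u||_{H^1}^2 = 1566927/70 + 1675293/35 = 4917513/70.


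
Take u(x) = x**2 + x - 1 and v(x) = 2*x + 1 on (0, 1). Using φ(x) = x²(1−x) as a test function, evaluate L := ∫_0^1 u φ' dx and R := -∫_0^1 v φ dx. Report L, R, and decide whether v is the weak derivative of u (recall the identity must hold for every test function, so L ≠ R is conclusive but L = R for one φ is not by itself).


LHS = -11/60, RHS = -11/60. Yes, v = u' weakly.

u(x) = x**2 + x - 1, classical derivative u'(x) = 2*x + 1.
φ(x) = x²(1−x), so φ'(x) = x*(2 - 3*x).
Note φ(0) = φ(1) = 0, so the boundary term u·φ vanishes.
LHS = ∫_0^1 u(x) φ'(x) dx = ∫_0^1 (-3*x^4 - x^3 + 5*x^2 - 2*x) dx. Term by term:
  ∫_0^1 -3*x^4 dx = -3/5;  ∫_0^1 -x^3 dx = -1/4;  ∫_0^1 5*x^2 dx = 5/3;
  ∫_0^1 -2*x dx = -1.
Sum: -3/5 − 1/4 + 5/3 − 1 = -11/60.
So LHS = -11/60.
∫_0^1 v(x) φ(x) dx = ∫_0^1 (-2*x^4 + x^3 + x^2) dx. Term by term:
  ∫_0^1 -2*x^4 dx = -2/5;  ∫_0^1 x^3 dx = 1/4;  ∫_0^1 x^2 dx = 1/3.
Sum: -2/5 + 1/4 + 1/3 = 11/60.
So RHS = -∫_0^1 v(x) φ(x) dx = -11/60.
LHS = RHS, so the identity holds for this test φ.
Moreover u is smooth here and v(x) = u'(x) = 2*x + 1 pointwise, so the identity holds for every test function. Hence v is the weak derivative of u.


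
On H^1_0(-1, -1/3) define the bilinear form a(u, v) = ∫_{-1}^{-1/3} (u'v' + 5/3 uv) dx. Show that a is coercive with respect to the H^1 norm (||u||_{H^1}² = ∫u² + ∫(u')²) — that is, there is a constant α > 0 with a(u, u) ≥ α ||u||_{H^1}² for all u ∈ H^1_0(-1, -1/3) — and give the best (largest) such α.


α = 1

Coercivity of a(·,·) on H^1_0(-1, -1/3) means a(u, u) ≥ α ||u||_{H^1}² for every u ∈ H^1_0.
The interval has length L = 2/3, and Poincaré/coercivity depend only on L. Here a(u, u) = ∫(u')² + (5/3)·∫u².
Here c = 5/3 ≥ 1, so a(u,u) = ∫(u')² + c∫u² ≥ ∫(u')² + ∫u² = ||u||_{H^1}², i.e. α = 1 works. No larger α is possible: a(u,u) ≥ α||u||_{H^1}² means (1−α)∫(u')² ≥ (α−c)∫u², and for the modes u_n = sin(nπ(x−x₀)/L) (x₀ the left endpoint) one has ∫u_n²/∫(u_n')² = (L/(nπ))² → 0, so a(u_n,u_n)/||u_n||_{H^1}² → 1. Hence the optimal constant is α = 1.
Therefore α = 1.


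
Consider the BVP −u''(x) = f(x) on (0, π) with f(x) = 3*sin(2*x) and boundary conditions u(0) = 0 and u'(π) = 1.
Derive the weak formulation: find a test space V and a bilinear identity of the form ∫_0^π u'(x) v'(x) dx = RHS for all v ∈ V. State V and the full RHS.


V = {v ∈ H^1(0, π) : v(0) = 0} (test functions vanish at x = 0 where u is specified); weak form: ∫_0^π u'v' dx = ∫_0^π (3*sin(2*x)) v dx + v(π) for all v ∈ V.

Multiply both sides by a test function v and integrate from 0 to π:
  ∫_0^π −u''(x) v(x) dx = ∫_0^π f(x) v(x) dx.
Integrate the LHS by parts once:
  ∫_0^π −u'' v dx = −[u'(x) v(x)]_0^π + ∫_0^π u'(x) v'(x) dx.
Thus ∫_0^π u'(x) v'(x) dx = ∫_0^π f(x) v(x) dx + [u'(x) v(x)]_0^π.
Choose V so that boundary terms are either known or forced to vanish.
Mixed BC: u(0) = 0 (Dirichlet) and u'(π) = 1 (Neumann). Define V = {v ∈ H^1(0, π) : v(0) = 0}. Then [u' v]_0^π = u'(π)·v(π) − u'(0)·0 = v(π).
Weak formulation: find u (satisfying any essential BC) such that ∫_0^π u'(x) v'(x) dx = ∫_0^π f v dx + v(π) for all v ∈ V (Dirichlet at 0 absorbed into V; Neumann datum at x = π contributes the boundary term).
Substituting f(x) = 3*sin(2*x), the right-hand side is ∫_0^π (3*sin(2*x)) v dx + v(π).


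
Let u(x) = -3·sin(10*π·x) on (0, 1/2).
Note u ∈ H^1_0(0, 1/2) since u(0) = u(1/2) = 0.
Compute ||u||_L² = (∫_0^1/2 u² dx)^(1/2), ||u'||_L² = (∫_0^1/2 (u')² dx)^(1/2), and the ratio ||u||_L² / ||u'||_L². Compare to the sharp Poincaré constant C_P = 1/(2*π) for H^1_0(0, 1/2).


||u||_L² / ||u'||_L² = 1/(10*π) < C_P = 1/(2*π).

u(x) = -3·sin(10*π·x), so u'(x) = -30*π*cos(10*π*x).
Writing u(x) = A·sin(kπx/L) with A = -3 and k = 5, use ∫_0^L sin²(kπx/L) dx = L/2 and ∫_0^L cos²(kπx/L) dx = L/2.
u² = 9·sin²(10*π·x) and (u')² = 900*π^2·cos²(10*π·x), and each of sin², cos² integrates to L/2 = 1/4 over (0, 1/2).
∫_0^1/2 u² dx = 9/4, so ||u||_L² = 3/2.
∫_0^1/2 (u')² dx = 225*π^2, so ||u'||_L² = 15*π.
Ratio ||u||_L² / ||u'||_L² = 1/(10*π).
Sharp Poincaré constant on H^1_0(0, 1/2) is C_P = L/π = 1/(2*π), achieved by sin(2*π·x).
This is the k = 5 harmonic; the ratio L/(kπ) is strictly less than C_P = L/π, consistent with the sharp inequality ||u||_L² ≤ C_P ||u'||_L².


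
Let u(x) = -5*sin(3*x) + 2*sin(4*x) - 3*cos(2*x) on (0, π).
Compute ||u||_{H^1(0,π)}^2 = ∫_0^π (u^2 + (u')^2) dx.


||u||_{H^1(0,π)}^2 = 180 + 363*π/2

u'(x) = 6*sin(2*x) - 15*cos(3*x) + 8*cos(4*x).
Expand u² and (u')² and integrate term by term on (0, π), using: for integers n ≥ 1, ∫_0^π sin²(nx) dx = ∫_0^π cos²(nx) dx = π/2; for n ≠ n', ∫_0^π sin(nx)sin(n'x) dx = ∫_0^π cos(nx)cos(n'x) dx = 0; and by product-to-sum, ∫_0^π sin(nx)cos(n'x) dx = ½∫_0^π [sin((n+n')x) + sin((n−n')x)] dx, which is 0 when n+n' is even and 2n/(n²−n'²) when n+n' is odd (it need not vanish on (0, π)).
  u² squared terms: (-5)²·∫sin(3x)² dx = 25·π/2 = 25*π/2;  (-3)²·∫cos(2x)² dx = 9·π/2 = 9*π/2;  (2)²·∫sin(4x)² dx = 4·π/2 = 2*π.
  u² cross terms: 2·(-5)·(-3)·∫sin(3x)·cos(2x) dx = 30·(6/5) = 36;  2·(-5)·(2)·∫sin(3x)·sin(4x) dx = -20·(0) = 0;  2·(-3)·(2)·∫cos(2x)·sin(4x) dx = -12·(0) = 0.
  So ∫_0^π u² dx = 25*π/2 + 9*π/2 + 2*π + 36 + 0 + 0 = 36 + 19*π.
  (u')² squared terms: (-15)²·∫cos(3x)² dx = 225·π/2 = 225*π/2;  (6)²·∫sin(2x)² dx = 36·π/2 = 18*π;  (8)²·∫cos(4x)² dx = 64·π/2 = 32*π.
  (u')² cross terms: 2·(-15)·(6)·∫cos(3x)·sin(2x) dx = -180·(-4/5) = 144;  2·(-15)·(8)·∫cos(3x)·cos(4x) dx = -240·(0) = 0;  2·(6)·(8)·∫sin(2x)·cos(4x) dx = 96·(0) = 0.
  So ∫_0^π (u')² dx = 225*π/2 + 18*π + 32*π + 144 + 0 + 0 = 144 + 325*π/2.
||u||_{H^1}^2 = (36 + 19*π) + (144 + 325*π/2) = 180 + 363*π/2.


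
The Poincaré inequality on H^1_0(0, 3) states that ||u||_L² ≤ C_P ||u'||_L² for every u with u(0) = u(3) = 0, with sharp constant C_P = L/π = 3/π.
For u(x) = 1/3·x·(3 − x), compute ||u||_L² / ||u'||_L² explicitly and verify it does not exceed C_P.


||u||_L² / ||u'||_L² = 3*sqrt(10)/10 < C_P = 3/π.

u(x) = 1/3·x·(3 − x), so u'(x) = 1 - 2*x/3.
u(x) = 1/3·x·(3 − x) vanishes at x = 0 and x = 3, so u ∈ H^1_0(0, 3). Differentiate via the product rule and integrate the resulting polynomials term by term.
  ∫_0^3 u² dx = ∫_0^3 (x^4/9 - 2*x^3/3 + x^2) dx. Term by term:
    ∫_0^3 x^4/9 dx = 27/5;  ∫_0^3 -2*x^3/3 dx = -27/2;  ∫_0^3 x^2 dx = 9.
  Sum: 27/5 − 27/2 + 9 = 9/10.
  ∫_0^3 (u')² dx = ∫_0^3 (4*x^2/9 - 4*x/3 + 1) dx. Term by term:
    ∫_0^3 4*x^2/9 dx = 4;  ∫_0^3 -4*x/3 dx = -6;  ∫_0^3 1 dx = 3.
  Sum: 4 − 6 + 3 = 1.
∫_0^3 u² dx = 9/10, so ||u||_L² = 3*sqrt(10)/10.
∫_0^3 (u')² dx = 1, so ||u'||_L² = 1.
Ratio ||u||_L² / ||u'||_L² = 3*sqrt(10)/10.
Sharp Poincaré constant on H^1_0(0, 3) is C_P = L/π = 3/π, achieved by sin(π/3·x).
A polynomial bump cannot attain the sharp Poincaré constant (only the first sine eigenfunction does), so the ratio is strictly less than C_P, consistent with ||u||_L² ≤ C_P ||u'||_L².


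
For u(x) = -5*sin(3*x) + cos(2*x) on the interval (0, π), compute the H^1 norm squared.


||u||_{H^1(0,π)}^2 = -60 + 255*π/2

u'(x) = -2*sin(2*x) - 15*cos(3*x).
Expand u² and (u')² and integrate term by term on (0, π), using: for integers n ≥ 1, ∫_0^π sin²(nx) dx = ∫_0^π cos²(nx) dx = π/2; for n ≠ n', ∫_0^π sin(nx)sin(n'x) dx = ∫_0^π cos(nx)cos(n'x) dx = 0; and by product-to-sum, ∫_0^π sin(nx)cos(n'x) dx = ½∫_0^π [sin((n+n')x) + sin((n−n')x)] dx, which is 0 when n+n' is even and 2n/(n²−n'²) when n+n' is odd (it need not vanish on (0, π)).
  u² squared terms: (-5)²·∫sin(3x)² dx = 25·π/2 = 25*π/2;  (1)²·∫cos(2x)² dx = 1·π/2 = π/2.
  u² cross terms: 2·(-5)·(1)·∫sin(3x)·cos(2x) dx = -10·(6/5) = -12.
  So ∫_0^π u² dx = 25*π/2 + π/2 − 12 = -12 + 13*π.
  (u')² squared terms: (-15)²·∫cos(3x)² dx = 225·π/2 = 225*π/2;  (-2)²·∫sin(2x)² dx = 4·π/2 = 2*π.
  (u')² cross terms: 2·(-15)·(-2)·∫cos(3x)·sin(2x) dx = 60·(-4/5) = -48.
  So ∫_0^π (u')² dx = 225*π/2 + 2*π − 48 = -48 + 229*π/2.
||u||_{H^1}^2 = (-12 + 13*π) + (-48 + 229*π/2) = -60 + 255*π/2.


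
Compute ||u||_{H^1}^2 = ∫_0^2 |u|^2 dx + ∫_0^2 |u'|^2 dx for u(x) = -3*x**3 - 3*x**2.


||u||_{H^1}^2 = 10224/7

The H^1 norm (squared) on an interval (0, L) is
  ||u||_{H^1}^2 = ∫_0^L u(x)^2 dx + ∫_0^L u'(x)^2 dx.
Compute u'(x) = -9*x**2 - 6*x.
Then u(x)^2 = 9*x**6 + 18*x**5 + 9*x**4 and u'(x)^2 = 81*x**4 + 108*x**3 + 36*x**2.
Integrate each monomial from 0 to 2 using ∫_0^2 c·x^n dx = c·2^(n+1)/(n+1):
  ∫_0^2 u(x)^2 dx = ∫_0^2 (9*x^6 + 18*x^5 + 9*x^4) dx. Term by term:
    ∫_0^2 9*x^6 dx = 1152/7;  ∫_0^2 18*x^5 dx = 192;  ∫_0^2 9*x^4 dx = 288/5.
  Sum: 1152/7 + 192 + 288/5 = 14496/35.
  ∫_0^2 u'(x)^2 dx = ∫_0^2 (81*x^4 + 108*x^3 + 36*x^2) dx. Term by term:
    ∫_0^2 81*x^4 dx = 2592/5;  ∫_0^2 108*x^3 dx = 432;  ∫_0^2 36*x^2 dx = 96.
  Sum: 2592/5 + 432 + 96 = 5232/5.
Adding: ||u||_{H^1}^2 = 14496/35 + 5232/5 = 10224/7.


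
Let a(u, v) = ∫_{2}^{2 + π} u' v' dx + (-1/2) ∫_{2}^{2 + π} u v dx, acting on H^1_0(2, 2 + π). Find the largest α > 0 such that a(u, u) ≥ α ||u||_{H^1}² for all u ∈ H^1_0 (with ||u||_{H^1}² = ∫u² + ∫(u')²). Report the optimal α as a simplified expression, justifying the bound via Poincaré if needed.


α = 1/4

Coercivity of a(·,·) on H^1_0(2, 2 + π) means a(u, u) ≥ α ||u||_{H^1}² for every u ∈ H^1_0.
The interval has length L = π, and Poincaré/coercivity depend only on L. Here a(u, u) = ∫(u')² + (-1/2)·∫u².
Here c = -1/2 < 0 with |c| < (π/L)² = 1, so coercivity still holds. The condition a(u,u) ≥ α||u||_{H^1}² reads (1−α)∫(u')² ≥ (α−c)∫u². Any admissible α is ≤ 1 (rapidly oscillating u have ∫u²/∫(u')² → 0), and α = 1 would force 0 ≥ (1−c)∫u², impossible since c < 1; so 1−α > 0. By the sharp Poincaré inequality on H^1_0 of an interval of length L, ∫(u')² ≥ (π/L)²∫u² with equality for the first sine mode sin(π(x−x₀)/L) (x₀ the left endpoint), so the inequality holds for all u iff (1−α)(π/L)² ≥ α − c, i.e. α ≤ ((π/L)² + c)/((π/L)² + 1) = (1 + c(L/π)²)/(1 + (L/π)²). (Direct route, valid since c ≤ 0: Poincaré gives c∫u² ≥ c(L/π)²∫(u')², so a(u,u) ≥ (1 + c(L/π)²)∫(u')², while ||u||_{H^1}² ≤ (1 + (L/π)²)∫(u')²; dividing yields the same α.) With (π/L)² = 1 and c = -1/2, the largest admissible constant is α = ((π/L)² + c)/((π/L)² + 1).
Simplifying, α = 1/4.
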